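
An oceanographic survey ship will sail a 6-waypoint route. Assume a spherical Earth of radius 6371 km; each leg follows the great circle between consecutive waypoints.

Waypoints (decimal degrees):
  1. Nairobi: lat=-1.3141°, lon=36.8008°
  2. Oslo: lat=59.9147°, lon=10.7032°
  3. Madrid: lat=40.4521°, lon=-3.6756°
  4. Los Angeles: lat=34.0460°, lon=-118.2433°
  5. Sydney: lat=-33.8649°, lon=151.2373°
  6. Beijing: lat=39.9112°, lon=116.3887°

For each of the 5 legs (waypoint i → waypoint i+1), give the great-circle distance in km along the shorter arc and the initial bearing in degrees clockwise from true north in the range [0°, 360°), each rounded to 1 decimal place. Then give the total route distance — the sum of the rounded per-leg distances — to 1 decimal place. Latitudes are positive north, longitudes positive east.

Leg 1: φ1=-0.0229354, φ2=1.0457088, Δφ=1.0686442, Δλ=-0.4554890 rad; a=sin²(Δφ/2)+cosφ1·cosφ2·sin²(Δλ/2)=0.2848909085; c=2·atan2(√a, √(1-a))=1.126061870; dist=6371·c=7174.140 ≈ 7174.1 km; running total=7174.1 km
Leg 1 bearing: y=sinΔλ·cosφ2=-0.22051770, x=cosφ1·sinφ2-sinφ1·cosφ2·cosΔλ=0.87537664; θ=atan2(y, x)=-14.1393° <0 so +360° → 345.8607° ≈ 345.9°
Leg 2: φ1=1.0457088, φ2=0.7060223, Δφ=-0.3396865, Δλ=-0.2509574 rad; a=sin²(Δφ/2)+cosφ1·cosφ2·sin²(Δλ/2)=0.0345449256; c=2·atan2(√a, √(1-a))=0.373899479; dist=6371·c=2382.114 ≈ 2382.1 km; running total=9556.2 km
Leg 2 bearing: y=sinΔλ·cosφ2=-0.18896751, x=cosφ1·sinφ2-sinφ1·cosφ2·cosΔλ=-0.31256611; θ=atan2(y, x)=-148.8442° <0 so +360° → 211.1558° ≈ 211.2°
Leg 3: φ1=0.7060223, φ2=0.5942148, Δφ=-0.1118075, Δλ=-1.9995836 rad; a=sin²(Δφ/2)+cosφ1·cosφ2·sin²(Δλ/2)=0.4494522229; c=2·atan2(√a, √(1-a))=1.469527771; dist=6371·c=9362.361 ≈ 9362.4 km; running total=18918.6 km
Leg 3 bearing: y=sinΔλ·cosφ2=-0.75357678, x=cosφ1·sinφ2-sinφ1·cosφ2·cosΔλ=0.64953962; θ=atan2(y, x)=-49.2406° <0 so +360° → 310.7594° ≈ 310.8°
Leg 4: φ1=0.5942148, φ2=-0.5910540, Δφ=-1.1852688, Δλ=4.7033237 rad; a=sin²(Δφ/2)+cosφ1·cosφ2·sin²(Δλ/2)=0.6591052503; c=2·atan2(√a, √(1-a))=1.894637597; dist=6371·c=12070.736 ≈ 12070.7 km; running total=30989.3 km
Leg 4 bearing: y=sinΔλ·cosφ2=-0.83031969, x=cosφ1·sinφ2-sinφ1·cosφ2·cosΔλ=-0.45750551; θ=atan2(y, x)=-118.8547° <0 so +360° → 241.1453° ≈ 241.1°
Leg 5: φ1=-0.5910540, φ2=0.6965818, Δφ=1.2876359, Δλ=-0.6082228 rad; a=sin²(Δφ/2)+cosφ1·cosφ2·sin²(Δλ/2)=0.4174147518; c=2·atan2(√a, √(1-a))=1.404865447; dist=6371·c=8950.398 ≈ 8950.4 km; running total=39939.7 km
Leg 5 bearing: y=sinΔλ·cosφ2=-0.43829410, x=cosφ1·sinφ2-sinφ1·cosφ2·cosΔλ=0.88352532; θ=atan2(y, x)=-26.3848° <0 so +360° → 333.6152° ≈ 333.6°

Leg 1: dist=7174.1 km, bearing=345.9°
Leg 2: dist=2382.1 km, bearing=211.2°
Leg 3: dist=9362.4 km, bearing=310.8°
Leg 4: dist=12070.7 km, bearing=241.1°
Leg 5: dist=8950.4 km, bearing=333.6°
Total: 39939.7 km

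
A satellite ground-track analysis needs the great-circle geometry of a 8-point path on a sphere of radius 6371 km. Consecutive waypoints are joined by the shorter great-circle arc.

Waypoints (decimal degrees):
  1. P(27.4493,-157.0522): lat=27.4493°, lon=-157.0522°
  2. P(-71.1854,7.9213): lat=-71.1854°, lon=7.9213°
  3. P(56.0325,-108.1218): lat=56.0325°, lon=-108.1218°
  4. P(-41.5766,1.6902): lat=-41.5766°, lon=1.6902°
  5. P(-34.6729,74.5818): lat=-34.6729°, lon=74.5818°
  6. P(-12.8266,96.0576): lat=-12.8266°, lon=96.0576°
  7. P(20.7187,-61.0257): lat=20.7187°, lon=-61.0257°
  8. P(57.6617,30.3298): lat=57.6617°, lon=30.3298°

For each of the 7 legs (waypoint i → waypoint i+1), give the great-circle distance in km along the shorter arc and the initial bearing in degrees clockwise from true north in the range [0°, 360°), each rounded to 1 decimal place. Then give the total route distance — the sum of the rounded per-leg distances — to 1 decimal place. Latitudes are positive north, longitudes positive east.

Leg 1: dist=15062.3 km, bearing=173.2°
Leg 2: dist=16655.5 km, bearing=274.0°
Leg 3: dist=14877.0 km, bearing=102.8°
Leg 4: dist=6232.1 km, bearing=108.6°
Leg 5: dist=3252.2 km, bearing=46.9°
Leg 6: dist=17425.9 km, bearing=292.9°
Leg 7: dist=8152.5 km, bearing=33.9°
Total: 81657.5 km

Leg 1: φ1=0.4790807, φ2=-1.2424196, Δφ=-1.7215003, Δλ=2.8793308 rad; a=sin²(Δφ/2)+cosφ1·cosφ2·sin²(Δλ/2)=0.8563727129; c=2·atan2(√a, √(1-a))=2.364200874; dist=6371·c=15062.324 ≈ 15062.3 km; running total=15062.3 km
Leg 1 bearing: y=sinΔλ·cosφ2=0.08361500, x=cosφ1·sinφ2-sinφ1·cosφ2·cosΔλ=-0.69642120; θ=atan2(y, x)=173.1536° ≈ 173.2°
Leg 2: φ1=-1.2424196, φ2=0.9779516, Δφ=2.2203712, Δλ=-2.0253342 rad; a=sin²(Δφ/2)+cosφ1·cosφ2·sin²(Δλ/2)=0.9320762731; c=2·atan2(√a, √(1-a))=2.614260227; dist=6371·c=16655.452 ≈ 16655.5 km; running total=31717.8 km
Leg 2 bearing: y=sinΔλ·cosφ2=-0.50199212, x=cosφ1·sinφ2-sinφ1·cosφ2·cosΔλ=0.03527445; θ=atan2(y, x)=-85.9805° <0 so +360° → 274.0195° ≈ 274.0°
Leg 3: φ1=0.9779516, φ2=-0.7256486, Δφ=-1.7036002, Δλ=1.9165810 rad; a=sin²(Δφ/2)+cosφ1·cosφ2·sin²(Δλ/2)=0.8460196315; c=2·atan2(√a, √(1-a))=2.335106580; dist=6371·c=14876.964 ≈ 14877.0 km; running total=46594.8 km
Leg 3 bearing: y=sinΔλ·cosφ2=0.70379082, x=cosφ1·sinφ2-sinφ1·cosφ2·cosΔλ=-0.16049967; θ=atan2(y, x)=102.8466° ≈ 102.8°
Leg 4: φ1=-0.7256486, φ2=-0.6051563, Δφ=0.1204923, Δλ=1.2721984 rad; a=sin²(Δφ/2)+cosφ1·cosφ2·sin²(Δλ/2)=0.2207430584; c=2·atan2(√a, √(1-a))=0.978203202; dist=6371·c=6232.133 ≈ 6232.1 km; running total=52826.9 km
Leg 4 bearing: y=sinΔλ·cosφ2=0.78602134, x=cosφ1·sinφ2-sinφ1·cosφ2·cosΔλ=-0.26501452; θ=atan2(y, x)=108.6320° ≈ 108.6°
Leg 5: φ1=-0.6051563, φ2=-0.2238664, Δφ=0.3812899, Δλ=0.3748234 rad; a=sin²(Δφ/2)+cosφ1·cosφ2·sin²(Δλ/2)=0.0637440184; c=2·atan2(√a, √(1-a))=0.510476150; dist=6371·c=3252.244 ≈ 3252.2 km; running total=56079.1 km
Leg 5 bearing: y=sinΔλ·cosφ2=0.35697249, x=cosφ1·sinφ2-sinφ1·cosφ2·cosΔλ=0.33360682; θ=atan2(y, x)=46.9379° ≈ 46.9°
Leg 6: φ1=-0.2238664, φ2=0.3616095, Δφ=0.5854759, Δλ=-2.7416208 rad; a=sin²(Δφ/2)+cosφ1·cosφ2·sin²(Δλ/2)=0.9592734532; c=2·atan2(√a, √(1-a))=2.735185156; dist=6371·c=17425.865 ≈ 17425.9 km; running total=73505.0 km
Leg 6 bearing: y=sinΔλ·cosφ2=-0.36420988, x=cosφ1·sinφ2-sinφ1·cosφ2·cosΔλ=0.15369691; θ=atan2(y, x)=-67.1202° <0 so +360° → 292.8798° ≈ 292.9°
Leg 7: φ1=0.3616095, φ2=1.0063865, Δφ=0.6447770, Δλ=1.5944543 rad; a=sin²(Δφ/2)+cosφ1·cosφ2·sin²(Δλ/2)=0.3564625541; c=2·atan2(√a, √(1-a))=1.279624534; dist=6371·c=8152.488 ≈ 8152.5 km; running total=81657.5 km
Leg 7 bearing: y=sinΔλ·cosφ2=0.53476757, x=cosφ1·sinφ2-sinφ1·cosφ2·cosΔλ=0.79473999; θ=atan2(y, x)=33.9360° ≈ 33.9°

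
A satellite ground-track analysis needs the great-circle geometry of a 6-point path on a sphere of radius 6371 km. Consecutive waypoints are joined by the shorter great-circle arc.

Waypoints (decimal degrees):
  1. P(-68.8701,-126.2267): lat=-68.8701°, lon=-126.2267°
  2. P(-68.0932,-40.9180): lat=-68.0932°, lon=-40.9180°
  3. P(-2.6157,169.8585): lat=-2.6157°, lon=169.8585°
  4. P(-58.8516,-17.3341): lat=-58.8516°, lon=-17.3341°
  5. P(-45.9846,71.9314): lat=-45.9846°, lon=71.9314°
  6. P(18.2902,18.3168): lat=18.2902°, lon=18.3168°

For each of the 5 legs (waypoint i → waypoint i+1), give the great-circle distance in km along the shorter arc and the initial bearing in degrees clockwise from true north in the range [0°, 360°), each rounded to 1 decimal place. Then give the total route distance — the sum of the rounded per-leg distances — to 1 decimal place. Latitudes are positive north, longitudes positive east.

Leg 1: dist=3201.0 km, bearing=129.5°
Leg 2: dist=11801.5 km, bearing=212.1°
Leg 3: dist=13150.8 km, bearing=175.8°
Leg 4: dist=5746.3 km, bearing=117.7°
Leg 5: dist=8947.1 km, bearing=309.2°
Total: 42846.7 km

Leg 1: φ1=-1.2020100, φ2=-1.1884505, Δφ=0.0135595, Δλ=1.4889177 rad; a=sin²(Δφ/2)+cosφ1·cosφ2·sin²(Δλ/2)=0.0617937943; c=2·atan2(√a, √(1-a))=0.502435309; dist=6371·c=3201.015 ≈ 3201.0 km; running total=3201.0 km
Leg 1 bearing: y=sinΔλ·cosφ2=0.37184795, x=cosφ1·sinφ2-sinφ1·cosφ2·cosΔλ=-0.30599083; θ=atan2(y, x)=129.4507° ≈ 129.5°
Leg 2: φ1=-1.1884505, φ2=-0.0456526, Δφ=1.1427980, Δλ=3.6787439 rad; a=sin²(Δφ/2)+cosφ1·cosφ2·sin²(Δλ/2)=0.6389395462; c=2·atan2(√a, √(1-a))=1.852381867; dist=6371·c=11801.525 ≈ 11801.5 km; running total=15002.5 km
Leg 2 bearing: y=sinΔλ·cosφ2=-0.51115739, x=cosφ1·sinφ2-sinφ1·cosφ2·cosΔλ=-0.81332732; θ=atan2(y, x)=-147.8516° <0 so +360° → 212.1484° ≈ 212.1°
Leg 3: φ1=-0.0456526, φ2=-1.0271542, Δφ=-0.9815016, Δλ=-3.2671272 rad; a=sin²(Δφ/2)+cosφ1·cosφ2·sin²(Δλ/2)=0.7367970656; c=2·atan2(√a, √(1-a))=2.064163442; dist=6371·c=13150.785 ≈ 13150.8 km; running total=28153.3 km
Leg 3 bearing: y=sinΔλ·cosφ2=0.06476315, x=cosφ1·sinφ2-sinφ1·cosφ2·cosΔλ=-0.87835889; θ=atan2(y, x)=175.7831° ≈ 175.8°
Leg 4: φ1=-1.0271542, φ2=-0.8025827, Δφ=0.2245715, Δλ=1.5579769 rad; a=sin²(Δφ/2)+cosφ1·cosφ2·sin²(Δλ/2)=0.1899597606; c=2·atan2(√a, √(1-a))=0.901951047; dist=6371·c=5746.330 ≈ 5746.3 km; running total=33899.6 km
Leg 4 bearing: y=sinΔλ·cosφ2=0.69479460, x=cosφ1·sinφ2-sinφ1·cosφ2·cosΔλ=-0.36436338; θ=atan2(y, x)=117.6734° ≈ 117.7°
Leg 5: φ1=-0.8025827, φ2=0.3192242, Δφ=1.1218069, Δλ=-0.9357513 rad; a=sin²(Δφ/2)+cosφ1·cosφ2·sin²(Δλ/2)=0.4171603622; c=2·atan2(√a, √(1-a))=1.404349560; dist=6371·c=8947.111 ≈ 8947.1 km; running total=42846.7 km
Leg 5 bearing: y=sinΔλ·cosφ2=-0.76437344, x=cosφ1·sinφ2-sinφ1·cosφ2·cosΔλ=0.62312408; θ=atan2(y, x)=-50.8128° <0 so +360° → 309.1872° ≈ 309.2°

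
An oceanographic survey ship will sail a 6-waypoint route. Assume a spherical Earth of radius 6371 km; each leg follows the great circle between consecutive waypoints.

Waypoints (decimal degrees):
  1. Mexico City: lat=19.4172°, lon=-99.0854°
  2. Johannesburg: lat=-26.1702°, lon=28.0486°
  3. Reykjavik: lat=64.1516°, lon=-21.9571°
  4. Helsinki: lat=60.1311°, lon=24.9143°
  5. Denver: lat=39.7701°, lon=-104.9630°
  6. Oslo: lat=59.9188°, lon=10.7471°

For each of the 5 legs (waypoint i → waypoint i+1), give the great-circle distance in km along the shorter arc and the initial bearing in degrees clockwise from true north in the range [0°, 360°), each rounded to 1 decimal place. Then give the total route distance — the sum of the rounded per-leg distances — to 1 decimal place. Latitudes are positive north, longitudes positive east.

Leg 1: dist=14579.6 km, bearing=108.2°
Leg 2: dist=10937.3 km, bearing=340.3°
Leg 3: dist=2417.8 km, bearing=78.8°
Leg 4: dist=8004.0 km, bearing=321.7°
Leg 5: dist=7479.9 km, bearing=29.3°
Total: 43418.6 km

Leg 1: φ1=0.3388941, φ2=-0.4567562, Δφ=-0.7956502, Δλ=2.2189069 rad; a=sin²(Δφ/2)+cosφ1·cosφ2·sin²(Δλ/2)=0.8288008265; c=2·atan2(√a, √(1-a))=2.288427138; dist=6371·c=14579.569 ≈ 14579.6 km; running total=14579.6 km
Leg 1 bearing: y=sinΔλ·cosφ2=0.71550053, x=cosφ1·sinφ2-sinφ1·cosφ2·cosΔλ=-0.23583694; θ=atan2(y, x)=108.2428° ≈ 108.2°
Leg 2: φ1=-0.4567562, φ2=1.1196566, Δφ=1.5764128, Δλ=-0.8727641 rad; a=sin²(Δφ/2)+cosφ1·cosφ2·sin²(Δλ/2)=0.5727112112; c=2·atan2(√a, √(1-a))=1.716736247; dist=6371·c=10937.327 ≈ 10937.3 km; running total=25516.9 km
Leg 2 bearing: y=sinΔλ·cosφ2=-0.33401673, x=cosφ1·sinφ2-sinφ1·cosφ2·cosΔλ=0.93128145; θ=atan2(y, x)=-19.7311° <0 so +360° → 340.2689° ≈ 340.3°
Leg 3: φ1=1.1196566, φ2=1.0494857, Δφ=-0.0701710, Δλ=0.8180603 rad; a=sin²(Δφ/2)+cosφ1·cosφ2·sin²(Δλ/2)=0.0355765021; c=2·atan2(√a, √(1-a))=0.379508054; dist=6371·c=2417.846 ≈ 2417.8 km; running total=27934.7 km
Leg 3 bearing: y=sinΔλ·cosφ2=0.36346341, x=cosφ1·sinφ2-sinφ1·cosφ2·cosΔλ=0.07167711; θ=atan2(y, x)=78.8441° ≈ 78.8°
Leg 4: φ1=1.0494857, φ2=0.6941192, Δφ=-0.3553665, Δλ=-2.2667865 rad; a=sin²(Δφ/2)+cosφ1·cosφ2·sin²(Δλ/2)=0.3453431627; c=2·atan2(√a, √(1-a))=1.256325098; dist=6371·c=8004.047 ≈ 8004.0 km; running total=35938.7 km
Leg 4 bearing: y=sinΔλ·cosφ2=-0.58985182, x=cosφ1·sinφ2-sinφ1·cosφ2·cosΔλ=0.74592217; θ=atan2(y, x)=-38.3358° <0 so +360° → 321.6642° ≈ 321.7°
Leg 5: φ1=0.6941192, φ2=1.0457803, Δφ=0.3516612, Δλ=2.0195222 rad; a=sin²(Δφ/2)+cosφ1·cosφ2·sin²(Δλ/2)=0.3067894885; c=2·atan2(√a, √(1-a))=1.174048300; dist=6371·c=7479.862 ≈ 7479.9 km; running total=43418.6 km
Leg 5 bearing: y=sinΔλ·cosφ2=0.45160566, x=cosφ1·sinφ2-sinφ1·cosφ2·cosΔλ=0.80419595; θ=atan2(y, x)=29.3169° ≈ 29.3°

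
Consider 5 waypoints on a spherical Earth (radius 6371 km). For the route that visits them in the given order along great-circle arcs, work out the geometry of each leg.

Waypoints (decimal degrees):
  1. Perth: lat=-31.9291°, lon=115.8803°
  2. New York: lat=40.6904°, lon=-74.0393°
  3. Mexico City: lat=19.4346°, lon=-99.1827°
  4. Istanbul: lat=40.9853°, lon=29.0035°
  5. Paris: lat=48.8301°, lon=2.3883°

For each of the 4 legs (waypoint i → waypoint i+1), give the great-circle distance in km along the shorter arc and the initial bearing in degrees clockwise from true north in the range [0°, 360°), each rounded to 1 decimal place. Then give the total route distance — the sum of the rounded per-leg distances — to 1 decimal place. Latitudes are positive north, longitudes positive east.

Leg 1: dist=18698.1 km, bearing=39.5°
Leg 2: dist=3358.8 km, bearing=232.8°
Leg 3: dist=11432.9 km, bearing=37.5°
Leg 4: dist=2255.5 km, bearing=301.7°
Total: 35745.3 km

Leg 1: φ1=-0.5572679, φ2=0.7101815, Δφ=1.2674494, Δλ=-3.3147223 rad; a=sin²(Δφ/2)+cosφ1·cosφ2·sin²(Δλ/2)=0.9893555507; c=2·atan2(√a, √(1-a))=2.934880938; dist=6371·c=18698.126 ≈ 18698.1 km; running total=18698.1 km
Leg 1 bearing: y=sinΔλ·cosφ2=0.13061965, x=cosφ1·sinφ2-sinφ1·cosφ2·cosΔλ=0.15831326; θ=atan2(y, x)=39.5250° ≈ 39.5°
Leg 2: φ1=0.7101815, φ2=0.3391978, Δφ=-0.3709837, Δλ=-0.4388351 rad; a=sin²(Δφ/2)+cosφ1·cosφ2·sin²(Δλ/2)=0.0678904409; c=2·atan2(√a, √(1-a))=0.527200123; dist=6371·c=3358.792 ≈ 3358.8 km; running total=22056.9 km
Leg 2 bearing: y=sinΔλ·cosφ2=-0.40067609, x=cosφ1·sinφ2-sinφ1·cosφ2·cosΔλ=-0.30427617; θ=atan2(y, x)=-127.2133° <0 so +360° → 232.7867° ≈ 232.8°
Leg 3: φ1=0.3391978, φ2=0.7153284, Δφ=0.3761307, Δλ=2.2372712 rad; a=sin²(Δφ/2)+cosφ1·cosφ2·sin²(Δλ/2)=0.6109314301; c=2·atan2(√a, √(1-a))=1.794520857; dist=6371·c=11432.892 ≈ 11432.9 km; running total=33489.8 km
Leg 3 bearing: y=sinΔλ·cosφ2=0.59333840, x=cosφ1·sinφ2-sinφ1·cosφ2·cosΔλ=0.77377413; θ=atan2(y, x)=37.4814° ≈ 37.5°
Leg 4: φ1=0.7153284, φ2=0.8522460, Δφ=0.1369176, Δλ=-0.4645229 rad; a=sin²(Δφ/2)+cosφ1·cosφ2·sin²(Δλ/2)=0.0310078665; c=2·atan2(√a, √(1-a))=0.354026952; dist=6371·c=2255.506 ≈ 2255.5 km; running total=35745.3 km
Leg 4 bearing: y=sinΔλ·cosφ2=-0.29491331, x=cosφ1·sinφ2-sinφ1·cosφ2·cosΔλ=0.18224066; θ=atan2(y, x)=-58.2862° <0 so +360° → 301.7138° ≈ 301.7°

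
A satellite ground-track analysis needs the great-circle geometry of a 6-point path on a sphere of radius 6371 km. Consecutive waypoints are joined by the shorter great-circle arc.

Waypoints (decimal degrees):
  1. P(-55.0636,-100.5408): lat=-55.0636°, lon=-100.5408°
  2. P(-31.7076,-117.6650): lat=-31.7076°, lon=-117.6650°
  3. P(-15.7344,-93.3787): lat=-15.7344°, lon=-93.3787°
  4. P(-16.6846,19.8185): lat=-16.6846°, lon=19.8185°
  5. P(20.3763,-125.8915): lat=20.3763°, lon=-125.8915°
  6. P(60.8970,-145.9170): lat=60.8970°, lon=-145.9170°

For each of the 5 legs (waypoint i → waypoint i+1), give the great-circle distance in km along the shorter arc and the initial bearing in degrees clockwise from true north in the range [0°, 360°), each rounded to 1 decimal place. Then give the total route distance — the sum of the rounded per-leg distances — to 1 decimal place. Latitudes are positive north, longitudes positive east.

Leg 1: φ1=-0.9610411, φ2=-0.5534020, Δφ=0.4076391, Δλ=-0.2988737 rad; a=sin²(Δφ/2)+cosφ1·cosφ2·sin²(Δλ/2)=0.0517692330; c=2·atan2(√a, √(1-a))=0.459077781; dist=6371·c=2924.785 ≈ 2924.8 km; running total=2924.8 km
Leg 1 bearing: y=sinΔλ·cosφ2=-0.25049570, x=cosφ1·sinφ2-sinφ1·cosφ2·cosΔλ=0.36552513; θ=atan2(y, x)=-34.4230° <0 so +360° → 325.5770° ≈ 325.6°
Leg 2: φ1=-0.5534020, φ2=-0.2746171, Δφ=0.2787849, Δλ=0.4238759 rad; a=sin²(Δφ/2)+cosφ1·cosφ2·sin²(Δλ/2)=0.0555387692; c=2·atan2(√a, √(1-a))=0.475808961; dist=6371·c=3031.379 ≈ 3031.4 km; running total=5956.2 km
Leg 2 bearing: y=sinΔλ·cosφ2=0.39588478, x=cosφ1·sinφ2-sinφ1·cosφ2·cosΔλ=0.23041723; θ=atan2(y, x)=59.7993° ≈ 59.8°
Leg 3: φ1=-0.2746171, φ2=-0.2912012, Δφ=-0.0165841, Δλ=1.9756638 rad; a=sin²(Δφ/2)+cosφ1·cosφ2·sin²(Δλ/2)=0.6426596881; c=2·atan2(√a, √(1-a))=1.860135966; dist=6371·c=11850.926 ≈ 11850.9 km; running total=17807.1 km
Leg 3 bearing: y=sinΔλ·cosφ2=0.88045790, x=cosφ1·sinφ2-sinφ1·cosφ2·cosΔλ=-0.37866441; θ=atan2(y, x)=113.2714° ≈ 113.3°
Leg 4: φ1=-0.2912012, φ2=0.3556335, Δφ=0.6468347, Δλ=-2.5431193 rad; a=sin²(Δφ/2)+cosφ1·cosφ2·sin²(Δλ/2)=0.9209282287; c=2·atan2(√a, √(1-a))=2.571510162; dist=6371·c=16383.091 ≈ 16383.1 km; running total=34190.2 km
Leg 4 bearing: y=sinΔλ·cosφ2=-0.52812886, x=cosφ1·sinφ2-sinφ1·cosφ2·cosΔλ=0.11116482; θ=atan2(y, x)=-78.1134° <0 so +360° → 281.8866° ≈ 281.9°
Leg 5: φ1=0.3556335, φ2=1.0628532, Δφ=0.7072196, Δλ=-0.3495109 rad; a=sin²(Δφ/2)+cosφ1·cosφ2·sin²(Δλ/2)=0.1336975475; c=2·atan2(√a, √(1-a))=0.748655156; dist=6371·c=4769.682 ≈ 4769.7 km; running total=38959.9 km
Leg 5 bearing: y=sinΔλ·cosφ2=-0.16655554, x=cosφ1·sinφ2-sinφ1·cosφ2·cosΔλ=0.65996159; θ=atan2(y, x)=-14.1641° <0 so +360° → 345.8359° ≈ 345.8°

Leg 1: dist=2924.8 km, bearing=325.6°
Leg 2: dist=3031.4 km, bearing=59.8°
Leg 3: dist=11850.9 km, bearing=113.3°
Leg 4: dist=16383.1 km, bearing=281.9°
Leg 5: dist=4769.7 km, bearing=345.8°
Total: 38959.9 km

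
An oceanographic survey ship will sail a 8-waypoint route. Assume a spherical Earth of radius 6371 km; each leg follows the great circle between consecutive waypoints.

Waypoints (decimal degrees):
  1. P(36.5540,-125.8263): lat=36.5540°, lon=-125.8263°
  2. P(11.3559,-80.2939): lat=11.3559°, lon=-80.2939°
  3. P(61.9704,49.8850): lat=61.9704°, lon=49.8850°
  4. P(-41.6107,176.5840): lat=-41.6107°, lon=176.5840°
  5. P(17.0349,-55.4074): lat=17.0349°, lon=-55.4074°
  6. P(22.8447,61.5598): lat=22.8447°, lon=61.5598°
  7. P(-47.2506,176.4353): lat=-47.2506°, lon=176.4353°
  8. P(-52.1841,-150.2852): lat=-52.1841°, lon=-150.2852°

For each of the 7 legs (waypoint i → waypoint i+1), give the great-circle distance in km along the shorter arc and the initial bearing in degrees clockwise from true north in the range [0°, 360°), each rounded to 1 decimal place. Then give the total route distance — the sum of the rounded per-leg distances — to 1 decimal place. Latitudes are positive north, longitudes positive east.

Leg 1: φ1=0.6379877, φ2=0.1981978, Δφ=-0.4397898, Δλ=0.7946903 rad; a=sin²(Δφ/2)+cosφ1·cosφ2·sin²(Δλ/2)=0.1655156988; c=2·atan2(√a, √(1-a))=0.837976017; dist=6371·c=5338.745 ≈ 5338.7 km; running total=5338.7 km
Leg 1 bearing: y=sinΔλ·cosφ2=0.69967564, x=cosφ1·sinφ2-sinφ1·cosφ2·cosΔλ=-0.25086850; θ=atan2(y, x)=109.7253° ≈ 109.7°
Leg 2: φ1=0.1981978, φ2=1.0815875, Δφ=0.8833897, Δλ=2.2720504 rad; a=sin²(Δφ/2)+cosφ1·cosφ2·sin²(Δλ/2)=0.5617218433; c=2·atan2(√a, √(1-a))=1.694555696; dist=6371·c=10796.014 ≈ 10796.0 km; running total=16134.7 km
Leg 2 bearing: y=sinΔλ·cosφ2=0.35904055, x=cosφ1·sinφ2-sinφ1·cosφ2·cosΔλ=0.92512245; θ=atan2(y, x)=21.2113° ≈ 21.2°
Leg 3: φ1=1.0815875, φ2=-0.7262437, Δφ=-1.8078312, Δλ=2.2113147 rad; a=sin²(Δφ/2)+cosφ1·cosφ2·sin²(Δλ/2)=0.8980732571; c=2·atan2(√a, √(1-a))=2.491696291; dist=6371·c=15874.597 ≈ 15874.6 km; running total=32009.3 km
Leg 3 bearing: y=sinΔλ·cosφ2=0.59947467, x=cosφ1·sinφ2-sinφ1·cosφ2·cosΔλ=0.08234588; θ=atan2(y, x)=82.1786° ≈ 82.2°
Leg 4: φ1=-0.7262437, φ2=0.2973151, Δφ=1.0235588, Δλ=-4.0490138 rad; a=sin²(Δφ/2)+cosφ1·cosφ2·sin²(Δλ/2)=0.8173719677; c=2·atan2(√a, √(1-a))=2.258473422; dist=6371·c=14388.734 ≈ 14388.7 km; running total=46398.0 km
Leg 4 bearing: y=sinΔλ·cosφ2=0.75334959, x=cosφ1·sinφ2-sinφ1·cosφ2·cosΔλ=-0.17194339; θ=atan2(y, x)=102.8569° ≈ 102.9°
Leg 5: φ1=0.2973151, φ2=0.3987152, Δφ=0.1014001, Δλ=2.0414628 rad; a=sin²(Δφ/2)+cosφ1·cosφ2·sin²(Δλ/2)=0.6429197400; c=2·atan2(√a, √(1-a))=1.860678671; dist=6371·c=11854.384 ≈ 11854.4 km; running total=58252.4 km
Leg 5 bearing: y=sinΔλ·cosφ2=0.82135583, x=cosφ1·sinφ2-sinφ1·cosφ2·cosΔλ=0.49362981; θ=atan2(y, x)=58.9944° ≈ 59.0°
Leg 6: φ1=0.3987152, φ2=-0.8246785, Δφ=-1.2233938, Δλ=2.0049557 rad; a=sin²(Δφ/2)+cosφ1·cosφ2·sin²(Δλ/2)=0.7741140298; c=2·atan2(√a, √(1-a))=2.151040377; dist=6371·c=13704.278 ≈ 13704.3 km; running total=71956.7 km
Leg 6 bearing: y=sinΔλ·cosφ2=0.61581733, x=cosφ1·sinφ2-sinφ1·cosφ2·cosΔλ=-0.56587544; θ=atan2(y, x)=132.5799° ≈ 132.6°
Leg 7: φ1=-0.8246785, φ2=-0.9107844, Δφ=-0.0861058, Δλ=-5.7023485 rad; a=sin²(Δφ/2)+cosφ1·cosφ2·sin²(Δλ/2)=0.0359788709; c=2·atan2(√a, √(1-a))=0.381674418; dist=6371·c=2431.648 ≈ 2431.6 km; running total=74388.3 km
Leg 7 bearing: y=sinΔλ·cosφ2=0.33643696, x=cosφ1·sinφ2-sinφ1·cosφ2·cosΔλ=-0.15983661; θ=atan2(y, x)=115.4118° ≈ 115.4°

Leg 1: dist=5338.7 km, bearing=109.7°
Leg 2: dist=10796.0 km, bearing=21.2°
Leg 3: dist=15874.6 km, bearing=82.2°
Leg 4: dist=14388.7 km, bearing=102.9°
Leg 5: dist=11854.4 km, bearing=59.0°
Leg 6: dist=13704.3 km, bearing=132.6°
Leg 7: dist=2431.6 km, bearing=115.4°
Total: 74388.3 km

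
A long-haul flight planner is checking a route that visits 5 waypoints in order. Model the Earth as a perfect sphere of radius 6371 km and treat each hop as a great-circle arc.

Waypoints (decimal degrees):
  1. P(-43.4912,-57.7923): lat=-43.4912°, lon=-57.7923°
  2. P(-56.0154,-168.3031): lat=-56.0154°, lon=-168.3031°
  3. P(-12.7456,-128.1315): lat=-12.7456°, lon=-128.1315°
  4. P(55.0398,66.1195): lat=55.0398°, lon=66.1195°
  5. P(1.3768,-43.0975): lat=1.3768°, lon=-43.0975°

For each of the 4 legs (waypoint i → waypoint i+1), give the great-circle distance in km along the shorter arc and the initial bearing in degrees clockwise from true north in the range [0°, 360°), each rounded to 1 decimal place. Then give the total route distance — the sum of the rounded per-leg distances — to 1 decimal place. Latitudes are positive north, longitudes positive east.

Leg 1: dist=7185.6 km, bearing=215.4°
Leg 2: dist=5911.5 km, bearing=51.8°
Leg 3: dist=15151.6 km, bearing=348.2°
Leg 4: dist=11088.5 km, bearing=286.7°
Total: 39337.2 km

Leg 1: φ1=-0.7590646, φ2=-0.9776532, Δφ=-0.2185885, Δλ=-1.9287773 rad; a=sin²(Δφ/2)+cosφ1·cosφ2·sin²(Δλ/2)=0.2857027044; c=2·atan2(√a, √(1-a))=1.127859646; dist=6371·c=7185.594 ≈ 7185.6 km; running total=7185.6 km
Leg 1 bearing: y=sinΔλ·cosφ2=-0.52353480, x=cosφ1·sinφ2-sinφ1·cosφ2·cosΔλ=-0.73635453; θ=atan2(y, x)=-144.5879° <0 so +360° → 215.4121° ≈ 215.4°
Leg 2: φ1=-0.9776532, φ2=-0.2224527, Δφ=0.7552005, Δλ=0.7011267 rad; a=sin²(Δφ/2)+cosφ1·cosφ2·sin²(Δλ/2)=0.2002345430; c=2·atan2(√a, √(1-a))=0.927881447; dist=6371·c=5911.533 ≈ 5911.5 km; running total=13097.1 km
Leg 2 bearing: y=sinΔλ·cosφ2=0.62918379, x=cosφ1·sinφ2-sinφ1·cosφ2·cosΔλ=0.49466194; θ=atan2(y, x)=51.8257° ≈ 51.8°
Leg 3: φ1=-0.2224527, φ2=0.9606257, Δφ=1.1830784, Δλ=3.3903195 rad; a=sin²(Δφ/2)+cosφ1·cosφ2·sin²(Δλ/2)=0.8612501722; c=2·atan2(√a, √(1-a))=2.378208349; dist=6371·c=15151.565 ≈ 15151.6 km; running total=28248.7 km
Leg 3 bearing: y=sinΔλ·cosφ2=-0.14105732, x=cosφ1·sinφ2-sinφ1·cosφ2·cosΔλ=0.67682796; θ=atan2(y, x)=-11.7725° <0 so +360° → 348.2275° ≈ 348.2°
Leg 4: φ1=0.9606257, φ2=0.0240297, Δφ=-0.9365960, Δλ=-1.9061962 rad; a=sin²(Δφ/2)+cosφ1·cosφ2·sin²(Δλ/2)=0.5844287183; c=2·atan2(√a, √(1-a))=1.740466671; dist=6371·c=11088.513 ≈ 11088.5 km; running total=39337.2 km
Leg 4 bearing: y=sinΔλ·cosφ2=-0.94400614, x=cosφ1·sinφ2-sinφ1·cosφ2·cosΔλ=0.28344237; θ=atan2(y, x)=-73.2874° <0 so +360° → 286.7126° ≈ 286.7°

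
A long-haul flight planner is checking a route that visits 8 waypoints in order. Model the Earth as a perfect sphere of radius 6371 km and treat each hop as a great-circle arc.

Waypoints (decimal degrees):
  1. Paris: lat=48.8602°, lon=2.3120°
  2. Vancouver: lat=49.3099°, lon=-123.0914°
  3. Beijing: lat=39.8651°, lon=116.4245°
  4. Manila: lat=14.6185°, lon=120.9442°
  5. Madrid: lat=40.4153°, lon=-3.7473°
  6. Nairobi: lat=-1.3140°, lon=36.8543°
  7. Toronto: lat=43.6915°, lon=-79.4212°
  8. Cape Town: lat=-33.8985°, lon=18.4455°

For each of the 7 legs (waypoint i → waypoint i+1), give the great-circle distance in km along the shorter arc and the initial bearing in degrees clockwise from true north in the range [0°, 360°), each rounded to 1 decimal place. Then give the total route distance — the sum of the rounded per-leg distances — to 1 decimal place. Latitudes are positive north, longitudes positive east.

Leg 1: φ1=0.8527714, φ2=0.8606201, Δφ=0.0078487, Δλ=-2.1887022 rad; a=sin²(Δφ/2)+cosφ1·cosφ2·sin²(Δλ/2)=0.3387250484; c=2·atan2(√a, √(1-a))=1.242374187; dist=6371·c=7915.166 ≈ 7915.2 km; running total=7915.2 km
Leg 1 bearing: y=sinΔλ·cosφ2=-0.53141434, x=cosφ1·sinφ2-sinφ1·cosφ2·cosΔλ=0.78330094; θ=atan2(y, x)=-34.1541° <0 so +360° → 325.8459° ≈ 325.8°
Leg 2: φ1=0.8606201, φ2=0.6957773, Δφ=-0.1648429, Δλ=4.1803411 rad; a=sin²(Δφ/2)+cosφ1·cosφ2·sin²(Δλ/2)=0.3839202529; c=2·atan2(√a, √(1-a))=1.336499076; dist=6371·c=8514.836 ≈ 8514.8 km; running total=16430.0 km
Leg 2 bearing: y=sinΔλ·cosφ2=-0.66145648, x=cosφ1·sinφ2-sinφ1·cosφ2·cosΔλ=0.71314605; θ=atan2(y, x)=-42.8465° <0 so +360° → 317.1535° ≈ 317.2°
Leg 3: φ1=0.6957773, φ2=0.2551410, Δφ=-0.4406363, Δλ=0.0788836 rad; a=sin²(Δφ/2)+cosφ1·cosφ2·sin²(Δλ/2)=0.0489145720; c=2·atan2(√a, √(1-a))=0.446020633; dist=6371·c=2841.597 ≈ 2841.6 km; running total=19271.6 km
Leg 3 bearing: y=sinΔλ·cosφ2=0.07625087, x=cosφ1·sinφ2-sinφ1·cosφ2·cosΔλ=-0.42458633; θ=atan2(y, x)=169.8189° ≈ 169.8°
Leg 4: φ1=0.2551410, φ2=0.7053801, Δφ=0.4502391, Δλ=-2.1762772 rad; a=sin²(Δφ/2)+cosφ1·cosφ2·sin²(Δλ/2)=0.6278418372; c=2·atan2(√a, √(1-a))=1.829351145; dist=6371·c=11654.796 ≈ 11654.8 km; running total=30926.4 km
Leg 4 bearing: y=sinΔλ·cosφ2=-0.62601616, x=cosφ1·sinφ2-sinφ1·cosφ2·cosΔλ=0.73670185; θ=atan2(y, x)=-40.3564° <0 so +360° → 319.6436° ≈ 319.6°
Leg 5: φ1=0.7053801, φ2=-0.0229336, Δφ=-0.7283137, Δλ=0.7086316 rad; a=sin²(Δφ/2)+cosφ1·cosφ2·sin²(Δλ/2)=0.2184750948; c=2·atan2(√a, √(1-a))=0.972724771; dist=6371·c=6197.230 ≈ 6197.2 km; running total=37123.6 km
Leg 5 bearing: y=sinΔλ·cosφ2=0.65062428, x=cosφ1·sinφ2-sinφ1·cosφ2·cosΔλ=-0.50957134; θ=atan2(y, x)=128.0682° ≈ 128.1°
Leg 6: φ1=-0.0229336, φ2=0.7625605, Δφ=0.7854942, Δλ=-2.0293903 rad; a=sin²(Δφ/2)+cosφ1·cosφ2·sin²(Δλ/2)=0.6679252638; c=2·atan2(√a, √(1-a))=1.913304388; dist=6371·c=12189.662 ≈ 12189.7 km; running total=49313.3 km
Leg 6 bearing: y=sinΔλ·cosφ2=-0.64835905, x=cosφ1·sinφ2-sinφ1·cosφ2·cosΔλ=0.68325322; θ=atan2(y, x)=-43.4989° <0 so +360° → 316.5011° ≈ 316.5°
Leg 7: φ1=0.7625605, φ2=-0.5916404, Δφ=-1.3542010, Δλ=1.7080961 rad; a=sin²(Δφ/2)+cosφ1·cosφ2·sin²(Δλ/2)=0.7337028231; c=2·atan2(√a, √(1-a))=2.057150174; dist=6371·c=13106.104 ≈ 13106.1 km; running total=62419.4 km
Leg 7 bearing: y=sinΔλ·cosφ2=0.82221565, x=cosφ1·sinφ2-sinφ1·cosφ2·cosΔλ=-0.32479745; θ=atan2(y, x)=111.5554° ≈ 111.6°

Leg 1: dist=7915.2 km, bearing=325.8°
Leg 2: dist=8514.8 km, bearing=317.2°
Leg 3: dist=2841.6 km, bearing=169.8°
Leg 4: dist=11654.8 km, bearing=319.6°
Leg 5: dist=6197.2 km, bearing=128.1°
Leg 6: dist=12189.7 km, bearing=316.5°
Leg 7: dist=13106.1 km, bearing=111.6°
Total: 62419.4 km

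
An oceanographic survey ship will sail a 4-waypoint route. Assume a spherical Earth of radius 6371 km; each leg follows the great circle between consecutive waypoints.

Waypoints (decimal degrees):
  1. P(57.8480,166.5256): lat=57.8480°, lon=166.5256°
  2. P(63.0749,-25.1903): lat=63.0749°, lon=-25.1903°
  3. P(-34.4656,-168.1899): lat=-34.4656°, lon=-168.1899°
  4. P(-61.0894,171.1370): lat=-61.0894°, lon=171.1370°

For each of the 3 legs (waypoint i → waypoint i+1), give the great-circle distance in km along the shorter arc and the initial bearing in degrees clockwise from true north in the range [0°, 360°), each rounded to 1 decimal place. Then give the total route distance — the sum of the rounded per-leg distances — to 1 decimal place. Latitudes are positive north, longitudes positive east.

Leg 1: φ1=1.0096381, φ2=1.1008647, Δφ=0.0912266, Δλ=-3.3460737 rad; a=sin²(Δφ/2)+cosφ1·cosφ2·sin²(Δλ/2)=0.2405477026; c=2·atan2(√a, √(1-a))=1.025227302; dist=6371·c=6531.723 ≈ 6531.7 km; running total=6531.7 km
Leg 1 bearing: y=sinΔλ·cosφ2=0.09195027, x=cosφ1·sinφ2-sinφ1·cosφ2·cosΔλ=0.84987244; θ=atan2(y, x)=6.1750° ≈ 6.2°
Leg 2: φ1=1.1008647, φ2=-0.6015382, Δφ=-1.7024029, Δλ=-2.4958138 rad; a=sin²(Δφ/2)+cosφ1·cosφ2·sin²(Δλ/2)=0.9013632246; c=2·atan2(√a, √(1-a))=2.502649492; dist=6371·c=15944.380 ≈ 15944.4 km; running total=22476.1 km
Leg 2 bearing: y=sinΔλ·cosφ2=-0.49618069, x=cosφ1·sinφ2-sinφ1·cosφ2·cosΔλ=0.33080957; θ=atan2(y, x)=-56.3081° <0 so +360° → 303.6919° ≈ 303.7°
Leg 3: φ1=-0.6015382, φ2=-1.0662112, Δφ=-0.4646730, Δλ=5.9223716 rad; a=sin²(Δφ/2)+cosφ1·cosφ2·sin²(Δλ/2)=0.0658483356; c=2·atan2(√a, √(1-a))=0.519024791; dist=6371·c=3306.707 ≈ 3306.7 km; running total=25782.8 km
Leg 3 bearing: y=sinΔλ·cosφ2=-0.17067307, x=cosφ1·sinφ2-sinφ1·cosφ2·cosΔλ=-0.46574675; θ=atan2(y, x)=-159.8746° <0 so +360° → 200.1254° ≈ 200.1°

Leg 1: dist=6531.7 km, bearing=6.2°
Leg 2: dist=15944.4 km, bearing=303.7°
Leg 3: dist=3306.7 km, bearing=200.1°
Total: 25782.8 km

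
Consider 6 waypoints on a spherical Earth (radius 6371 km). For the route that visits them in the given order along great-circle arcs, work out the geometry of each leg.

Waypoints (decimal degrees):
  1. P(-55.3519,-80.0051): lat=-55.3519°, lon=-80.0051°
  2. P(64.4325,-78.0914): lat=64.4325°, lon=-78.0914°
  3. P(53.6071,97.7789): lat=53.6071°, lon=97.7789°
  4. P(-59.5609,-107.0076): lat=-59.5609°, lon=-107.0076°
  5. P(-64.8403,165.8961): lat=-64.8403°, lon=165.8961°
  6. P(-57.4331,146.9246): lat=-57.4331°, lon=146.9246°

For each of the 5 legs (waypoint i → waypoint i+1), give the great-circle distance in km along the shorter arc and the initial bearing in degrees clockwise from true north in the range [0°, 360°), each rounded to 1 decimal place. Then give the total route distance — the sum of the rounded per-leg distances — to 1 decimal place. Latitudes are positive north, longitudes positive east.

Leg 1: φ1=-0.9660729, φ2=1.1245593, Δφ=2.0906322, Δλ=0.0334004 rad; a=sin²(Δφ/2)+cosφ1·cosφ2·sin²(Δλ/2)=0.7484372624; c=2·atan2(√a, √(1-a))=2.090789859; dist=6371·c=13320.422 ≈ 13320.4 km; running total=13320.4 km
Leg 1 bearing: y=sinΔλ·cosφ2=0.01441205, x=cosφ1·sinφ2-sinφ1·cosφ2·cosΔλ=0.86770271; θ=atan2(y, x)=0.9516° ≈ 1.0°
Leg 2: φ1=1.1245593, φ2=0.9356204, Δφ=-0.1889389, Δλ=3.0695158 rad; a=sin²(Δφ/2)+cosφ1·cosφ2·sin²(Δλ/2)=0.2646267296; c=2·atan2(√a, √(1-a))=1.080659579; dist=6371·c=6884.882 ≈ 6884.9 km; running total=20205.3 km
Leg 2 bearing: y=sinΔλ·cosφ2=0.04272756, x=cosφ1·sinφ2-sinφ1·cosφ2·cosΔλ=0.88123325; θ=atan2(y, x)=2.7759° ≈ 2.8°
Leg 3: φ1=0.9356204, φ2=-1.0395338, Δφ=-1.9751542, Δλ=-3.5741987 rad; a=sin²(Δφ/2)+cosφ1·cosφ2·sin²(Δλ/2)=0.9834572560; c=2·atan2(√a, √(1-a))=2.883640889; dist=6371·c=18371.676 ≈ 18371.7 km; running total=38577.0 km
Leg 3 bearing: y=sinΔλ·cosφ2=0.21239539, x=cosφ1·sinφ2-sinφ1·cosφ2·cosΔλ=-0.14129588; θ=atan2(y, x)=123.6338° ≈ 123.6°
Leg 4: φ1=-1.0395338, φ2=-1.1316767, Δφ=-0.0921429, Δλ=4.7630681 rad; a=sin²(Δφ/2)+cosφ1·cosφ2·sin²(Δλ/2)=0.1043589969; c=2·atan2(√a, √(1-a))=0.657893504; dist=6371·c=4191.440 ≈ 4191.4 km; running total=42768.4 km
Leg 4 bearing: y=sinΔλ·cosφ2=-0.42459691, x=cosφ1·sinφ2-sinφ1·cosφ2·cosΔλ=-0.43998892; θ=atan2(y, x)=-136.0199° <0 so +360° → 223.9801° ≈ 224.0°
Leg 5: φ1=-1.1316767, φ2=-1.0023967, Δφ=0.1292800, Δλ=-0.3311151 rad; a=sin²(Δφ/2)+cosφ1·cosφ2·sin²(Δλ/2)=0.0103879686; c=2·atan2(√a, √(1-a))=0.204197347; dist=6371·c=1300.941 ≈ 1300.9 km; running total=44069.3 km
Leg 5 bearing: y=sinΔλ·cosφ2=-0.17499494, x=cosφ1·sinφ2-sinφ1·cosφ2·cosΔλ=0.10245489; θ=atan2(y, x)=-59.6522° <0 so +360° → 300.3478° ≈ 300.3°

Leg 1: dist=13320.4 km, bearing=1.0°
Leg 2: dist=6884.9 km, bearing=2.8°
Leg 3: dist=18371.7 km, bearing=123.6°
Leg 4: dist=4191.4 km, bearing=224.0°
Leg 5: dist=1300.9 km, bearing=300.3°
Total: 44069.3 km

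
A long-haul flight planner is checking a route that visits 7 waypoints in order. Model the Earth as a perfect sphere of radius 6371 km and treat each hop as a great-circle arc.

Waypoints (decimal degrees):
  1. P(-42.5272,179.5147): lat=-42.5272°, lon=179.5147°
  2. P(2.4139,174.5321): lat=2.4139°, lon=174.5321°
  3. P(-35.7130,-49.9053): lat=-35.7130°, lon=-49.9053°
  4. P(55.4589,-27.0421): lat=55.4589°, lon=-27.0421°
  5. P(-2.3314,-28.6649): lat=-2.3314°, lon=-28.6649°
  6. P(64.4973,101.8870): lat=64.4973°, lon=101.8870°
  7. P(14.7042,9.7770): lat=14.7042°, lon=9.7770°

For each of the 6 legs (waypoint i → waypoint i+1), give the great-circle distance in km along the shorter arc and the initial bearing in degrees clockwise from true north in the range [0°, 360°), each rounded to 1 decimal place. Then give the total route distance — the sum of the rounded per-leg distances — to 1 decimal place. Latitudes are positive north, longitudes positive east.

Leg 1: φ1=-0.7422397, φ2=0.0421305, Δφ=0.7843702, Δλ=-0.0869628 rad; a=sin²(Δφ/2)+cosφ1·cosφ2·sin²(Δλ/2)=0.1474745432; c=2·atan2(√a, √(1-a))=0.788301389; dist=6371·c=5022.268 ≈ 5022.3 km; running total=5022.3 km
Leg 1 bearing: y=sinΔλ·cosφ2=-0.08677614, x=cosφ1·sinφ2-sinφ1·cosφ2·cosΔλ=0.70382747; θ=atan2(y, x)=-7.0286° <0 so +360° → 352.9714° ≈ 353.0°
Leg 2: φ1=0.0421305, φ2=-0.6233094, Δφ=-0.6654399, Δλ=-3.9171716 rad; a=sin²(Δφ/2)+cosφ1·cosφ2·sin²(Δλ/2)=0.8019084318; c=2·atan2(√a, √(1-a))=2.219077100; dist=6371·c=14137.740 ≈ 14137.7 km; running total=19160.0 km
Leg 2 bearing: y=sinΔλ·cosφ2=0.56847097, x=cosφ1·sinφ2-sinφ1·cosφ2·cosΔλ=-0.55878972; θ=atan2(y, x)=134.5079° ≈ 134.5°
Leg 3: φ1=-0.6233094, φ2=0.9679404, Δφ=1.5912498, Δλ=0.3990381 rad; a=sin²(Δφ/2)+cosφ1·cosφ2·sin²(Δλ/2)=0.5283106546; c=2·atan2(√a, √(1-a))=1.627447934; dist=6371·c=10368.471 ≈ 10368.5 km; running total=29528.5 km
Leg 3 bearing: y=sinΔλ·cosφ2=0.22029670, x=cosφ1·sinφ2-sinφ1·cosφ2·cosΔλ=0.97378817; θ=atan2(y, x)=12.7473° ≈ 12.7°
Leg 4: φ1=0.9679404, φ2=-0.0406906, Δφ=-1.0086310, Δλ=-0.0283232 rad; a=sin²(Δφ/2)+cosφ1·cosφ2·sin²(Δλ/2)=0.2336038470; c=2·atan2(√a, √(1-a))=1.008899537; dist=6371·c=6427.699 ≈ 6427.7 km; running total=35956.2 km
Leg 4 bearing: y=sinΔλ·cosφ2=-0.02829598, x=cosφ1·sinφ2-sinφ1·cosφ2·cosΔλ=-0.84577284; θ=atan2(y, x)=-178.0838° <0 so +360° → 181.9162° ≈ 181.9°
Leg 5: φ1=-0.0406906, φ2=1.1256902, Δφ=1.1663808, Δλ=2.2785605 rad; a=sin²(Δφ/2)+cosφ1·cosφ2·sin²(Δλ/2)=0.6582013719; c=2·atan2(√a, √(1-a))=1.892731330; dist=6371·c=12058.591 ≈ 12058.6 km; running total=48014.8 km
Leg 5 bearing: y=sinΔλ·cosφ2=0.32714213, x=cosφ1·sinφ2-sinφ1·cosφ2·cosΔλ=0.89043098; θ=atan2(y, x)=20.1732° ≈ 20.2°
Leg 6: φ1=1.1256902, φ2=0.2566367, Δφ=-0.8690535, Δλ=-1.6076228 rad; a=sin²(Δφ/2)+cosφ1·cosφ2·sin²(Δλ/2)=0.3931179855; c=2·atan2(√a, √(1-a))=1.355369889; dist=6371·c=8635.062 ≈ 8635.1 km; running total=56649.9 km
Leg 6 bearing: y=sinΔλ·cosφ2=-0.96659334, x=cosφ1·sinφ2-sinφ1·cosφ2·cosΔλ=0.14142935; θ=atan2(y, x)=-81.6757° <0 so +360° → 278.3243° ≈ 278.3°

Leg 1: dist=5022.3 km, bearing=353.0°
Leg 2: dist=14137.7 km, bearing=134.5°
Leg 3: dist=10368.5 km, bearing=12.7°
Leg 4: dist=6427.7 km, bearing=181.9°
Leg 5: dist=12058.6 km, bearing=20.2°
Leg 6: dist=8635.1 km, bearing=278.3°
Total: 56649.9 km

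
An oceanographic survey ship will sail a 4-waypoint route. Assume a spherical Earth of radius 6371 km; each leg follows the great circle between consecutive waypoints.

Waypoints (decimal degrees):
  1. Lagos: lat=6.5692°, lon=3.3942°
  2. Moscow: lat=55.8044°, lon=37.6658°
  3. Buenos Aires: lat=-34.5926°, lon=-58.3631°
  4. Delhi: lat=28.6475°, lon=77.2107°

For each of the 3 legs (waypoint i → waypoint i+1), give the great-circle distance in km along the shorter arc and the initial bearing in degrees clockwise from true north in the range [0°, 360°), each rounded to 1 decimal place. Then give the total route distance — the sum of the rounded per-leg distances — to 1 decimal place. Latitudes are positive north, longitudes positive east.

Leg 1: dist=6251.3 km, bearing=22.4°
Leg 2: dist=13478.0 km, bearing=253.2°
Leg 3: dist=15790.8 km, bearing=86.4°
Total: 35520.1 km

Leg 1: φ1=0.1146542, φ2=0.9739705, Δφ=0.8593163, Δλ=0.5981523 rad; a=sin²(Δφ/2)+cosφ1·cosφ2·sin²(Δλ/2)=0.2219916006; c=2·atan2(√a, √(1-a))=0.981210528; dist=6371·c=6251.292 ≈ 6251.3 km; running total=6251.3 km
Leg 1 bearing: y=sinΔλ·cosφ2=0.31648266, x=cosφ1·sinφ2-sinφ1·cosφ2·cosΔλ=0.76855972; θ=atan2(y, x)=22.3812° ≈ 22.4°
Leg 2: φ1=0.9739705, φ2=-0.6037548, Δφ=-1.5777253, Δλ=-1.6760205 rad; a=sin²(Δφ/2)+cosφ1·cosφ2·sin²(Δλ/2)=0.7590911724; c=2·atan2(√a, √(1-a))=2.115520665; dist=6371·c=13477.982 ≈ 13478.0 km; running total=19729.3 km
Leg 2 bearing: y=sinΔλ·cosφ2=-0.81865657, x=cosφ1·sinφ2-sinφ1·cosφ2·cosΔλ=-0.24756511; θ=atan2(y, x)=-106.8255° <0 so +360° → 253.1745° ≈ 253.2°
Leg 3: φ1=-0.6037548, φ2=0.4999932, Δφ=1.1037480, Δλ=2.3662092 rad; a=sin²(Δφ/2)+cosφ1·cosφ2·sin²(Δλ/2)=0.8940574295; c=2·atan2(√a, √(1-a))=2.478536651; dist=6371·c=15790.757 ≈ 15790.8 km; running total=35520.1 km
Leg 3 bearing: y=sinΔλ·cosφ2=0.61430128, x=cosφ1·sinφ2-sinφ1·cosφ2·cosΔλ=0.03884462; θ=atan2(y, x)=86.3818° ≈ 86.4°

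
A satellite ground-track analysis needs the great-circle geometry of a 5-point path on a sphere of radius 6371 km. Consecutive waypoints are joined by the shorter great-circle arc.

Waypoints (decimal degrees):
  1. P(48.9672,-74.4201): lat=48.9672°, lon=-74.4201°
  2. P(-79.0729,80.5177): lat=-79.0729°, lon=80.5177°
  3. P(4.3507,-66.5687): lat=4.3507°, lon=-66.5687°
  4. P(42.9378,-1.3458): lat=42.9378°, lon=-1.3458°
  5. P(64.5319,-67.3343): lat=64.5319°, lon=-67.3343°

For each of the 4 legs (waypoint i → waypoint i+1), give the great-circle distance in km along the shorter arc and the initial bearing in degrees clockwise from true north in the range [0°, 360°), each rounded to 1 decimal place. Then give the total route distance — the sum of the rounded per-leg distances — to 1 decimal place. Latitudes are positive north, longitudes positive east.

Leg 1: dist=16521.5 km, bearing=171.1°
Leg 2: dist=11506.8 km, bearing=213.9°
Leg 3: dist=7677.7 km, bearing=45.4°
Leg 4: dist=4670.5 km, bearing=324.1°
Total: 40376.5 km

Leg 1: φ1=0.8546389, φ2=-1.3800825, Δφ=-2.2347213, Δλ=2.7041747 rad; a=sin²(Δφ/2)+cosφ1·cosφ2·sin²(Δλ/2)=0.9266924488; c=2·atan2(√a, √(1-a))=2.593240932; dist=6371·c=16521.538 ≈ 16521.5 km; running total=16521.5 km
Leg 1 bearing: y=sinΔλ·cosφ2=0.08029792, x=cosφ1·sinφ2-sinφ1·cosφ2·cosΔλ=-0.51505967; θ=atan2(y, x)=171.1389° ≈ 171.1°
Leg 2: φ1=-1.3800825, φ2=0.0759340, Δφ=1.4560165, Δλ=-2.5671420 rad; a=sin²(Δφ/2)+cosφ1·cosφ2·sin²(Δλ/2)=0.6165804465; c=2·atan2(√a, √(1-a))=1.806123232; dist=6371·c=11506.811 ≈ 11506.8 km; running total=28028.3 km
Leg 2 bearing: y=sinΔλ·cosφ2=-0.54180794, x=cosφ1·sinφ2-sinφ1·cosφ2·cosΔλ=-0.80751480; θ=atan2(y, x)=-146.1401° <0 so +360° → 213.8599° ≈ 213.9°
Leg 3: φ1=0.0759340, φ2=0.7494060, Δφ=0.6734719, Δλ=1.1383544 rad; a=sin²(Δφ/2)+cosφ1·cosφ2·sin²(Δλ/2)=0.3211973374; c=2·atan2(√a, √(1-a))=1.205093937; dist=6371·c=7677.653 ≈ 7677.7 km; running total=35706.0 km
Leg 3 bearing: y=sinΔλ·cosφ2=0.66470080, x=cosφ1·sinφ2-sinφ1·cosφ2·cosΔλ=0.65596591; θ=atan2(y, x)=45.3789° ≈ 45.4°
Leg 4: φ1=0.7494060, φ2=1.1262941, Δφ=0.3768881, Δλ=-1.1517166 rad; a=sin²(Δφ/2)+cosφ1·cosφ2·sin²(Δλ/2)=0.1284455245; c=2·atan2(√a, √(1-a))=0.733091898; dist=6371·c=4670.528 ≈ 4670.5 km; running total=40376.5 km
Leg 4 bearing: y=sinΔλ·cosφ2=-0.39279721, x=cosφ1·sinφ2-sinφ1·cosφ2·cosΔλ=0.54175589; θ=atan2(y, x)=-35.9438° <0 so +360° → 324.0562° ≈ 324.1°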